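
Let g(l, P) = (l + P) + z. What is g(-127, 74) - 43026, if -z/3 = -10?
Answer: -43049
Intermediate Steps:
z = 30 (z = -3*(-10) = 30)
g(l, P) = 30 + P + l (g(l, P) = (l + P) + 30 = (P + l) + 30 = 30 + P + l)
g(-127, 74) - 43026 = (30 + 74 - 127) - 43026 = -23 - 43026 = -43049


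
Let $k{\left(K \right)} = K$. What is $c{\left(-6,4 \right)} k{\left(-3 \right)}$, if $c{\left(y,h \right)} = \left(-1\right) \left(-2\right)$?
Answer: $-6$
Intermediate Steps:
$c{\left(y,h \right)} = 2$
$c{\left(-6,4 \right)} k{\left(-3 \right)} = 2 \left(-3\right) = -6$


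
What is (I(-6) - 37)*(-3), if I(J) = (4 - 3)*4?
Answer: 99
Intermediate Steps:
I(J) = 4 (I(J) = 1*4 = 4)
(I(-6) - 37)*(-3) = (4 - 37)*(-3) = -33*(-3) = 99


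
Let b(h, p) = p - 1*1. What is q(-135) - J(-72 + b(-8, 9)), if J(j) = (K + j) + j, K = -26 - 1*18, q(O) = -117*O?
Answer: 15967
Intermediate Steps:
K = -44 (K = -26 - 18 = -44)
b(h, p) = -1 + p (b(h, p) = p - 1 = -1 + p)
J(j) = -44 + 2*j (J(j) = (-44 + j) + j = -44 + 2*j)
q(-135) - J(-72 + b(-8, 9)) = -117*(-135) - (-44 + 2*(-72 + (-1 + 9))) = 15795 - (-44 + 2*(-72 + 8)) = 15795 - (-44 + 2*(-64)) = 15795 - (-44 - 128) = 15795 - 1*(-172) = 15795 + 172 = 15967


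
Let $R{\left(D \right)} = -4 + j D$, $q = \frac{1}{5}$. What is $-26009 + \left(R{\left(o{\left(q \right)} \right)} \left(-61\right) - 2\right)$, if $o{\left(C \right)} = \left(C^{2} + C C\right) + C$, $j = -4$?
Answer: $- \frac{642467}{25} \approx -25699.0$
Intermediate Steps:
$q = \frac{1}{5} \approx 0.2$
$o{\left(C \right)} = C + 2 C^{2}$ ($o{\left(C \right)} = \left(C^{2} + C^{2}\right) + C = 2 C^{2} + C = C + 2 C^{2}$)
$R{\left(D \right)} = -4 - 4 D$
$-26009 + \left(R{\left(o{\left(q \right)} \right)} \left(-61\right) - 2\right) = -26009 - \left(2 - \left(-4 - 4 \frac{1 + 2 \cdot \frac{1}{5}}{5}\right) \left(-61\right)\right) = -26009 - \left(2 - \left(-4 - 4 \frac{1 + \frac{2}{5}}{5}\right) \left(-61\right)\right) = -26009 - \left(2 - \left(-4 - 4 \cdot \frac{1}{5} \cdot \frac{7}{5}\right) \left(-61\right)\right) = -26009 - \left(2 - \left(-4 - \frac{28}{25}\right) \left(-61\right)\right) = -26009 - - \frac{7758}{25} = -26009 + \left(\frac{7808}{25} - 2\right) = -26009 + \frac{7758}{25} = - \frac{642467}{25}$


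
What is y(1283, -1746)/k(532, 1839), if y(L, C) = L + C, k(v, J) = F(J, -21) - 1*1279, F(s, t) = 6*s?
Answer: -463/9755 ≈ -0.047463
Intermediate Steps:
k(v, J) = -1279 + 6*J (k(v, J) = 6*J - 1*1279 = 6*J - 1279 = -1279 + 6*J)
y(L, C) = C + L
y(1283, -1746)/k(532, 1839) = (-1746 + 1283)/(-1279 + 6*1839) = -463/(-1279 + 11034) = -463/9755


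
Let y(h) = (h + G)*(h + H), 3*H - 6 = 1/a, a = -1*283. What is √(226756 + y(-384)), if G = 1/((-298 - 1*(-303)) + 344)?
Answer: √32786191684678641/296301 ≈ 611.10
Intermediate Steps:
a = -283
H = 1697/849 (H = 2 + (⅓)/(-283) = 2 + (⅓)*(-1/283) = 2 - 1/849 = 1697/849 ≈ 1.9988)
G = 1/349 (G = 1/((-298 + 303) + 344) = 1/(5 + 344) = 1/349 ≈ 0.0028653)
y(h) = (1/349 + h)*(1697/849 + h) (y(h) = (h + 1/349)*(h + 1697/849) = (1/349 + h)*(1697/849 + h))
√(226756 + y(-384)) = √(226756 + (1697/296301 + (-384)² + (593102/296301)*(-384))) = √(226756 + (1697/296301 + 147456 - 75917056/98767)) = √(226756 + 43463610785/296301) = √(110651640341/296301) = √32786191684678641/296301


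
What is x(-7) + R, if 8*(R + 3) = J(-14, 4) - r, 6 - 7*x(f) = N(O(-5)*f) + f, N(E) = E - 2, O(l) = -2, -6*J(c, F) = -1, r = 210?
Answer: -9773/336 ≈ -29.086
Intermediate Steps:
J(c, F) = 1/6 (J(c, F) = -1/6*(-1) = 1/6)
N(E) = -2 + E
x(f) = 8/7 + f/7 (x(f) = 6/7 - ((-2 - 2*f) + f)/7 = 6/7 - (-2 - f)/7 = 6/7 + (2/7 + f/7) = 8/7 + f/7)
R = -1403/48 (R = -3 + (1/6 - 1*210)/8 = -3 + (1/6 - 210)/8 = -3 + (1/8)*(-1259/6) = -3 - 1259/48 = -1403/48 ≈ -29.229)
x(-7) + R = (8/7 + (1/7)*(-7)) - 1403/48 = (8/7 - 1) - 1403/48 = 1/7 - 1403/48 = -9773/336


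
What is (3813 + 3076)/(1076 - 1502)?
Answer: -6889/426 ≈ -16.171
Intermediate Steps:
(3813 + 3076)/(1076 - 1502) = 6889/(-426) = 6889*(-1/426) = -6889/426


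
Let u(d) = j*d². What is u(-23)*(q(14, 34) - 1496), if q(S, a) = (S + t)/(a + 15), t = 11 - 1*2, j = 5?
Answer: -193828245/49 ≈ -3.9557e+6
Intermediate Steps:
t = 9 (t = 11 - 2 = 9)
u(d) = 5*d²
q(S, a) = (9 + S)/(15 + a) (q(S, a) = (S + 9)/(a + 15) = (9 + S)/(15 + a))
u(-23)*(q(14, 34) - 1496) = (5*(-23)²)*((9 + 14)/(15 + 34) - 1496) = (5*529)*(23/49 - 1496) = 2645*((1/49)*23 - 1496) = 2645*(23/49 - 1496) = 2645*(-73281/49) = -193828245/49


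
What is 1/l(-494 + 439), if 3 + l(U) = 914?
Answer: 1/911 ≈ 0.0010977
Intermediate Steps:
l(U) = 911 (l(U) = -3 + 914 = 911)
1/l(-494 + 439) = 1/911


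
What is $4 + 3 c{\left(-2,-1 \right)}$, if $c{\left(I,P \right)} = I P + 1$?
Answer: $13$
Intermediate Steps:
$c{\left(I,P \right)} = 1 + I P$
$4 + 3 c{\left(-2,-1 \right)} = 4 + 3 \left(1 - -2\right) = 4 + 3 \left(1 + 2\right) = 4 + 3 \cdot 3 = 4 + 9 = 13$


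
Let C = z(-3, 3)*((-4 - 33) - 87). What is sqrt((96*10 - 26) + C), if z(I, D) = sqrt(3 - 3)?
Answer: sqrt(934) ≈ 30.561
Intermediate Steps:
z(I, D) = 0 (z(I, D) = sqrt(0) = 0)
C = 0 (C = 0*((-4 - 33) - 87) = 0*(-37 - 87) = 0*(-124) = 0)
sqrt((96*10 - 26) + C) = sqrt((96*10 - 26) + 0) = sqrt((960 - 26) + 0) = sqrt(934 + 0) = sqrt(934)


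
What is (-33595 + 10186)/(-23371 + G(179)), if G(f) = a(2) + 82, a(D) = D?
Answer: 23409/23287 ≈ 1.0052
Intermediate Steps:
G(f) = 84 (G(f) = 2 + 82 = 84)
(-33595 + 10186)/(-23371 + G(179)) = (-33595 + 10186)/(-23371 + 84) = -23409/(-23287) = -23409*(-1/23287) = 23409/23287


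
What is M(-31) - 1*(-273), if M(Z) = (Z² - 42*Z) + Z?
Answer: 2505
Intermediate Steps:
M(Z) = Z² - 41*Z
M(-31) - 1*(-273) = -31*(-41 - 31) - 1*(-273) = -31*(-72) + 273 = 2232 + 273 = 2505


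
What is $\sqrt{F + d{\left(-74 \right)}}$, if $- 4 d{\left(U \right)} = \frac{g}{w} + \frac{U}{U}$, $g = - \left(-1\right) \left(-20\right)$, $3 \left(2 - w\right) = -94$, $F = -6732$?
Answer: $\frac{i \sqrt{673210}}{10} \approx 82.049 i$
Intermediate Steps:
$w = \frac{100}{3}$ ($w = 2 - - \frac{94}{3} = 2 + \frac{94}{3} = \frac{100}{3} \approx 33.333$)
$g = -20$ ($g = \left(-1\right) 20 = -20$)
$d{\left(U \right)} = - \frac{1}{10}$ ($d{\left(U \right)} = - \frac{- \frac{20}{\frac{100}{3}} + \frac{U}{U}}{4} = - \frac{\left(-20\right) \frac{3}{100} + 1}{4} = - \frac{- \frac{3}{5} + 1}{4} = \left(- \frac{1}{4}\right) \frac{2}{5} = - \frac{1}{10}$)
$\sqrt{F + d{\left(-74 \right)}} = \sqrt{-6732 - \frac{1}{10}} = \sqrt{- \frac{67321}{10}} = \frac{i \sqrt{673210}}{10}$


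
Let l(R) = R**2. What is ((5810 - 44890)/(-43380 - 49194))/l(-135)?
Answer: 3908/168716115 ≈ 2.3163e-5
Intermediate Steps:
((5810 - 44890)/(-43380 - 49194))/l(-135) = ((5810 - 44890)/(-43380 - 49194))/((-135)**2) = -39080/(-92574)/18225 = -39080*(-1/92574)*(1/18225) = (19540/46287)*(1/18225) = 3908/168716115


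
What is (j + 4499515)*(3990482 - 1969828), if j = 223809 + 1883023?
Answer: 13349141490938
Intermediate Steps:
j = 2106832
(j + 4499515)*(3990482 - 1969828) = (2106832 + 4499515)*(3990482 - 1969828) = 6606347*2020654 = 13349141490938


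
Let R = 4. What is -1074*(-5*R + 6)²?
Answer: -210504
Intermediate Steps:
-1074*(-5*R + 6)² = -1074*(-5*4 + 6)² = -1074*(-20 + 6)² = -1074*(-14)² = -1074*196 = -210504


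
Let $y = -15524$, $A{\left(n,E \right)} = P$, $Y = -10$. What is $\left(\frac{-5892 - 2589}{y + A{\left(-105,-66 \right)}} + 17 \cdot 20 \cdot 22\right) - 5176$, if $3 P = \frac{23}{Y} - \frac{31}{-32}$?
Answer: $\frac{5724287904}{2483911} \approx 2304.5$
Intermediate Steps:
$P = - \frac{71}{160}$ ($P = \frac{\frac{23}{-10} - \frac{31}{-32}}{3} = \frac{23 \left(- \frac{1}{10}\right) - - \frac{31}{32}}{3} = \frac{- \frac{23}{10} + \frac{31}{32}}{3} = \frac{1}{3} \left(- \frac{213}{160}\right) = - \frac{71}{160} \approx -0.44375$)
$A{\left(n,E \right)} = - \frac{71}{160}$
$\left(\frac{-5892 - 2589}{y + A{\left(-105,-66 \right)}} + 17 \cdot 20 \cdot 22\right) - 5176 = \left(\frac{-5892 - 2589}{-15524 - \frac{71}{160}} + 17 \cdot 20 \cdot 22\right) - 5176 = \left(- \frac{8481}{- \frac{2483911}{160}} + 340 \cdot 22\right) - 5176 = \left(\left(-8481\right) \left(- \frac{160}{2483911}\right) + 7480\right) - 5176 = \left(\frac{1356960}{2483911} + 7480\right) - 5176 = \frac{18581011240}{2483911} - 5176 = \frac{5724287904}{2483911}$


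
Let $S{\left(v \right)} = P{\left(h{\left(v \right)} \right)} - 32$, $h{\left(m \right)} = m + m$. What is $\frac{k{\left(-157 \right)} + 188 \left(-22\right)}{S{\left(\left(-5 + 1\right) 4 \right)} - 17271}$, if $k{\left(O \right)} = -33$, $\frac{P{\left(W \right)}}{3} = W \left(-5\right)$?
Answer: $\frac{4169}{16823} \approx 0.24782$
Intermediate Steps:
$h{\left(m \right)} = 2 m$
$P{\left(W \right)} = - 15 W$ ($P{\left(W \right)} = 3 W \left(-5\right) = 3 \left(- 5 W\right) = - 15 W$)
$S{\left(v \right)} = -32 - 30 v$ ($S{\left(v \right)} = - 15 \cdot 2 v - 32 = - 30 v - 32 = -32 - 30 v$)
$\frac{k{\left(-157 \right)} + 188 \left(-22\right)}{S{\left(\left(-5 + 1\right) 4 \right)} - 17271} = \frac{-33 + 188 \left(-22\right)}{\left(-32 - 30 \left(-5 + 1\right) 4\right) - 17271} = \frac{-33 - 4136}{\left(-32 - 30 \left(\left(-4\right) 4\right)\right) - 17271} = - \frac{4169}{\left(-32 - -480\right) - 17271} = - \frac{4169}{\left(-32 + 480\right) - 17271} = - \frac{4169}{448 - 17271} = - \frac{4169}{-16823} = \left(-4169\right) \left(- \frac{1}{16823}\right) = \frac{4169}{16823}$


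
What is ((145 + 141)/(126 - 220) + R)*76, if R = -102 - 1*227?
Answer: -1186056/47 ≈ -25235.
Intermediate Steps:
R = -329 (R = -102 - 227 = -329)
((145 + 141)/(126 - 220) + R)*76 = ((145 + 141)/(126 - 220) - 329)*76 = (286/(-94) - 329)*76 = (286*(-1/94) - 329)*76 = (-143/47 - 329)*76 = -15606/47*76 = -1186056/47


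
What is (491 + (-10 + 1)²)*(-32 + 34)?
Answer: 1144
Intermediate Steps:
(491 + (-10 + 1)²)*(-32 + 34) = (491 + (-9)²)*2 = (491 + 81)*2 = 572*2 = 1144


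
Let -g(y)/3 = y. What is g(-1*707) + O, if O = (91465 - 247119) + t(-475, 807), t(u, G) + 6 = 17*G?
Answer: -139820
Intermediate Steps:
t(u, G) = -6 + 17*G
O = -141941 (O = (91465 - 247119) + (-6 + 17*807) = -155654 + (-6 + 13719) = -155654 + 13713 = -141941)
g(y) = -3*y
g(-1*707) + O = -(-3)*707 - 141941 = -3*(-707) - 141941 = 2121 - 141941 = -139820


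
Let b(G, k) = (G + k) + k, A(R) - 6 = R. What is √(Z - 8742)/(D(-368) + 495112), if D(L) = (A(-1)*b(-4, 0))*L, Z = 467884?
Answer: √459142/502472 ≈ 0.0013485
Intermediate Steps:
A(R) = 6 + R
b(G, k) = G + 2*k
D(L) = -20*L (D(L) = ((6 - 1)*(-4 + 2*0))*L = (5*(-4 + 0))*L = (5*(-4))*L = -20*L)
√(Z - 8742)/(D(-368) + 495112) = √(467884 - 8742)/(-20*(-368) + 495112) = √459142/(7360 + 495112) = √459142/502472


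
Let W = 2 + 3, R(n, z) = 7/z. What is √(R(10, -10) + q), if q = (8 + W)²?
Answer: 3*√1870/10 ≈ 12.973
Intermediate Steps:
W = 5
q = 169 (q = (8 + 5)² = 13² = 169)
√(R(10, -10) + q) = √(7/(-10) + 169) = √(7*(-⅒) + 169) = √(-7/10 + 169) = √(1683/10) = 3*√1870/10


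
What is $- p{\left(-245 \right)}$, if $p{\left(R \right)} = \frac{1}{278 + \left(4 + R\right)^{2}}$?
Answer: $- \frac{1}{58359} \approx -1.7135 \cdot 10^{-5}$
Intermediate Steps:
$- p{\left(-245 \right)} = - \frac{1}{278 + \left(4 - 245\right)^{2}} = - \frac{1}{278 + \left(-241\right)^{2}} = - \frac{1}{278 + 58081} = - \frac{1}{58359}$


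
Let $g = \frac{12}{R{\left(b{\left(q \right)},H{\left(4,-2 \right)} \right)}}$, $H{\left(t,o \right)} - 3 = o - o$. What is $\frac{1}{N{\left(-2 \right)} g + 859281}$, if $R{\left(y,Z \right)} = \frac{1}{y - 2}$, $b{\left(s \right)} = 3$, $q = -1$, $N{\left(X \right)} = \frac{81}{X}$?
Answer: $\frac{1}{858795} \approx 1.1644 \cdot 10^{-6}$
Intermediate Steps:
$H{\left(t,o \right)} = 3$ ($H{\left(t,o \right)} = 3 + \left(o - o\right) = 3 + 0 = 3$)
$R{\left(y,Z \right)} = \frac{1}{-2 + y}$
$g = 12$ ($g = \frac{12}{\frac{1}{-2 + 3}} = \frac{12}{1^{-1}} = \frac{12}{1} = 12 \cdot 1 = 12$)
$\frac{1}{N{\left(-2 \right)} g + 859281} = \frac{1}{\frac{81}{-2} \cdot 12 + 859281} = \frac{1}{81 \left(- \frac{1}{2}\right) 12 + 859281} = \frac{1}{\left(- \frac{81}{2}\right) 12 + 859281} = \frac{1}{-486 + 859281} = \frac{1}{858795}$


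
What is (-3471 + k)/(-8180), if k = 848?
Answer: 2623/8180 ≈ 0.32066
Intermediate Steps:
(-3471 + k)/(-8180) = (-3471 + 848)/(-8180) = -2623*(-1/8180) = 2623/8180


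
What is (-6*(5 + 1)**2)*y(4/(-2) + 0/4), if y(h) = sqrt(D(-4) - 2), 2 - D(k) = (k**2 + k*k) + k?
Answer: -432*I*sqrt(7) ≈ -1143.0*I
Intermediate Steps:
D(k) = 2 - k - 2*k**2 (D(k) = 2 - ((k**2 + k*k) + k) = 2 - ((k**2 + k**2) + k) = 2 - (2*k**2 + k) = 2 - (k + 2*k**2) = 2 + (-k - 2*k**2) = 2 - k - 2*k**2)
y(h) = 2*I*sqrt(7) (y(h) = sqrt((2 - 1*(-4) - 2*(-4)**2) - 2) = sqrt((2 + 4 - 2*16) - 2) = sqrt((2 + 4 - 32) - 2) = sqrt(-26 - 2) = sqrt(-28) = 2*I*sqrt(7))
(-6*(5 + 1)**2)*y(4/(-2) + 0/4) = (-6*(5 + 1)**2)*(2*I*sqrt(7)) = (-6*6**2)*(2*I*sqrt(7)) = (-6*36)*(2*I*sqrt(7)) = -432*I*sqrt(7)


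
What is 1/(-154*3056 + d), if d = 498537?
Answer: 1/27913 ≈ 3.5826e-5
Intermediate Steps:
1/(-154*3056 + d) = 1/(-154*3056 + 498537) = 1/(-470624 + 498537) = 1/27913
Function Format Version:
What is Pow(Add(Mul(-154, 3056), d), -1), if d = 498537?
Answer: Rational(1, 27913) ≈ 3.5826e-5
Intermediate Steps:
Pow(Add(Mul(-154, 3056), d), -1) = Pow(Add(Mul(-154, 3056), 498537), -1) = Pow(Add(-470624, 498537), -1) = Pow(27913, -1) = Rational(1, 27913)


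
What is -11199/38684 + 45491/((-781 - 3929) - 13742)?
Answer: -122901112/44612323 ≈ -2.7549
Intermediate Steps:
-11199/38684 + 45491/((-781 - 3929) - 13742) = -11199*1/38684 + 45491/(-4710 - 13742) = -11199/38684 + 45491/(-18452) = -11199/38684 + 45491*(-1/18452) = -11199/38684 - 45491/18452 = -122901112/44612323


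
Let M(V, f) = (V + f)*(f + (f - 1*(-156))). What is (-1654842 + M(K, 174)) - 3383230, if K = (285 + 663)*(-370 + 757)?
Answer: 179955128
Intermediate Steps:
K = 366876 (K = 948*387 = 366876)
M(V, f) = (156 + 2*f)*(V + f) (M(V, f) = (V + f)*(f + (f + 156)) = (V + f)*(f + (156 + f)) = (V + f)*(156 + 2*f) = (156 + 2*f)*(V + f))
(-1654842 + M(K, 174)) - 3383230 = (-1654842 + (2*174**2 + 156*366876 + 156*174 + 2*366876*174)) - 3383230 = (-1654842 + (2*30276 + 57232656 + 27144 + 127672848)) - 3383230 = (-1654842 + (60552 + 57232656 + 27144 + 127672848)) - 3383230 = (-1654842 + 184993200) - 3383230 = 183338358 - 3383230 = 179955128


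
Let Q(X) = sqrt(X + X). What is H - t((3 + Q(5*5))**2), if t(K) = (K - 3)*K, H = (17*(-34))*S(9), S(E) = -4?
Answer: -2792 - 3450*sqrt(2) ≈ -7671.0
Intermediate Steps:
Q(X) = sqrt(2)*sqrt(X) (Q(X) = sqrt(2*X) = sqrt(2)*sqrt(X))
H = 2312 (H = (17*(-34))*(-4) = -578*(-4) = 2312)
t(K) = K*(-3 + K) (t(K) = (-3 + K)*K = K*(-3 + K))
H - t((3 + Q(5*5))**2) = 2312 - (3 + sqrt(2)*sqrt(5*5))**2*(-3 + (3 + sqrt(2)*sqrt(5*5))**2) = 2312 - (3 + sqrt(2)*sqrt(25))**2*(-3 + (3 + sqrt(2)*sqrt(25))**2) = 2312 - (3 + sqrt(2)*5)**2*(-3 + (3 + sqrt(2)*5)**2) = 2312 - (3 + 5*sqrt(2))**2*(-3 + (3 + 5*sqrt(2))**2)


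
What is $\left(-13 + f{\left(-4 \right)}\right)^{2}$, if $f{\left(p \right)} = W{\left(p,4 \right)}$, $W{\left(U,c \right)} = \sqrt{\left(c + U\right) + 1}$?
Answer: $144$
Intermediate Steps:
$W{\left(U,c \right)} = \sqrt{1 + U + c}$ ($W{\left(U,c \right)} = \sqrt{\left(U + c\right) + 1} = \sqrt{1 + U + c}$)
$f{\left(p \right)} = \sqrt{5 + p}$ ($f{\left(p \right)} = \sqrt{1 + p + 4} = \sqrt{5 + p}$)
$\left(-13 + f{\left(-4 \right)}\right)^{2} = \left(-13 + \sqrt{5 - 4}\right)^{2} = \left(-13 + \sqrt{1}\right)^{2} = \left(-13 + 1\right)^{2} = \left(-12\right)^{2} = 144$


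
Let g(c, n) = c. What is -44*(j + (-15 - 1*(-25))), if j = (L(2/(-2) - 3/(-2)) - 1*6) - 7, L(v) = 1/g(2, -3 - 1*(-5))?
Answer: 110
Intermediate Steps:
L(v) = ½ (L(v) = 1/2 = ½)
j = -25/2 (j = (½ - 1*6) - 7 = (½ - 6) - 7 = -11/2 - 7 = -25/2 ≈ -12.500)
-44*(j + (-15 - 1*(-25))) = -44*(-25/2 + (-15 - 1*(-25))) = -44*(-25/2 + (-15 + 25)) = -44*(-25/2 + 10) = -44*(-5/2) = 110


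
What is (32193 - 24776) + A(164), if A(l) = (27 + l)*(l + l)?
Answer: 70065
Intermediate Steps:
A(l) = 2*l*(27 + l) (A(l) = (27 + l)*(2*l) = 2*l*(27 + l))
(32193 - 24776) + A(164) = (32193 - 24776) + 2*164*(27 + 164) = 7417 + 2*164*191 = 7417 + 62648 = 70065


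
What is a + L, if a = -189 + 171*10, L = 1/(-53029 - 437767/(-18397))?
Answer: 1483182972269/975136746 ≈ 1521.0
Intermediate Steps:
L = -18397/975136746 (L = 1/(-53029 - 437767*(-1/18397)) = 1/(-53029 + 437767/18397) = 1/(-975136746/18397) = -18397/975136746 ≈ -1.8866e-5)
a = 1521 (a = -189 + 1710 = 1521)
a + L = 1521 - 18397/975136746 = 1483182972269/975136746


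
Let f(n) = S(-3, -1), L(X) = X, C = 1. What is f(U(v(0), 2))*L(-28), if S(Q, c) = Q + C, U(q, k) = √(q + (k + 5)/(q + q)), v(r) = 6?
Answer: 56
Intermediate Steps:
U(q, k) = √(q + (5 + k)/(2*q)) (U(q, k) = √(q + (5 + k)/((2*q))) = √(q + (5 + k)*(1/(2*q))) = √(q + (5 + k)/(2*q)))
S(Q, c) = 1 + Q (S(Q, c) = Q + 1 = 1 + Q)
f(n) = -2 (f(n) = 1 - 3 = -2)
f(U(v(0), 2))*L(-28) = -2*(-28) = 56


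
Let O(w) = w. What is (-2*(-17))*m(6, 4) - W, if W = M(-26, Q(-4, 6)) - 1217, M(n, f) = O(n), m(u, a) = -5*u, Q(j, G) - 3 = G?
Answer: 223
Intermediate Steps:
Q(j, G) = 3 + G
M(n, f) = n
W = -1243 (W = -26 - 1217 = -1243)
(-2*(-17))*m(6, 4) - W = (-2*(-17))*(-5*6) - 1*(-1243) = 34*(-30) + 1243 = -1020 + 1243 = 223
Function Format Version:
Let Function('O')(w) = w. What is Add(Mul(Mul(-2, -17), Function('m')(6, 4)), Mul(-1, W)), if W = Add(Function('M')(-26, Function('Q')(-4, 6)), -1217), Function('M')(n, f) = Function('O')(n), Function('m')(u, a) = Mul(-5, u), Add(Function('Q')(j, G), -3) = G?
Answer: 223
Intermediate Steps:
Function('Q')(j, G) = Add(3, G)
Function('M')(n, f) = n
W = -1243 (W = Add(-26, -1217) = -1243)
Add(Mul(Mul(-2, -17), Function('m')(6, 4)), Mul(-1, W)) = Add(Mul(Mul(-2, -17), Mul(-5, 6)), Mul(-1, -1243)) = Add(Mul(34, -30), 1243) = Add(-1020, 1243) = 223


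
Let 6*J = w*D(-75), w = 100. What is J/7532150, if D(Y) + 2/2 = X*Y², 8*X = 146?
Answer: 410621/1807716 ≈ 0.22715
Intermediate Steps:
X = 73/4 (X = (⅛)*146 = 73/4 ≈ 18.250)
D(Y) = -1 + 73*Y²/4
J = 10265525/6 (J = (100*(-1 + (73/4)*(-75)²))/6 = (100*(-1 + (73/4)*5625))/6 = (100*(-1 + 410625/4))/6 = (100*(410621/4))/6 = (⅙)*10265525 = 10265525/6 ≈ 1.7109e+6)
J/7532150 = (10265525/6)/7532150 = (10265525/6)*(1/7532150) = 410621/1807716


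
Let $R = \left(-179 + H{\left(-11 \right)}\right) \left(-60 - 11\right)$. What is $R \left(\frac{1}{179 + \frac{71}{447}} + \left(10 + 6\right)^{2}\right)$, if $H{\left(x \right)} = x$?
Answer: $\frac{138285659495}{40042} \approx 3.4535 \cdot 10^{6}$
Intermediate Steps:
$R = 13490$ ($R = \left(-179 - 11\right) \left(-60 - 11\right) = - 190 \left(-60 + \left(-56 + 45\right)\right) = - 190 \left(-60 - 11\right) = \left(-190\right) \left(-71\right) = 13490$)
$R \left(\frac{1}{179 + \frac{71}{447}} + \left(10 + 6\right)^{2}\right) = 13490 \left(\frac{1}{179 + \frac{71}{447}} + \left(10 + 6\right)^{2}\right) = 13490 \left(\frac{1}{179 + 71 \cdot \frac{1}{447}} + 16^{2}\right) = 13490 \left(\frac{1}{179 + \frac{71}{447}} + 256\right) = 13490 \left(\frac{1}{\frac{80084}{447}} + 256\right) = 13490 \left(\frac{447}{80084} + 256\right) = 13490 \cdot \frac{20501951}{80084} = \frac{138285659495}{40042}$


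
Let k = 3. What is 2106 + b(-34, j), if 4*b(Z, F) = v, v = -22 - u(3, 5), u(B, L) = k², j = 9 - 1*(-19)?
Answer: 8393/4 ≈ 2098.3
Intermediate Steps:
j = 28 (j = 9 + 19 = 28)
u(B, L) = 9 (u(B, L) = 3² = 9)
v = -31 (v = -22 - 1*9 = -22 - 9 = -31)
b(Z, F) = -31/4 (b(Z, F) = (¼)*(-31) = -31/4)
2106 + b(-34, j) = 2106 - 31/4 = 8393/4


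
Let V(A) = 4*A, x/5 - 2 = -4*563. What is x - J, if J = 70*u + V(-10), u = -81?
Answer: -5540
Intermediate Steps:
x = -11250 (x = 10 + 5*(-4*563) = 10 + 5*(-2252) = 10 - 11260 = -11250)
J = -5710 (J = 70*(-81) + 4*(-10) = -5670 - 40 = -5710)
x - J = -11250 - 1*(-5710) = -11250 + 5710 = -5540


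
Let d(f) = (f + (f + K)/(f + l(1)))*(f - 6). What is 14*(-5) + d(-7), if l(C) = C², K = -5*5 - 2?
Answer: -158/3 ≈ -52.667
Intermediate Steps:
K = -27 (K = -25 - 2 = -27)
d(f) = (-6 + f)*(f + (-27 + f)/(1 + f)) (d(f) = (f + (f - 27)/(f + 1²))*(f - 6) = (f + (-27 + f)/(f + 1))*(-6 + f) = (f + (-27 + f)/(1 + f))*(-6 + f) = (-6 + f)*(f + (-27 + f)/(1 + f)))
14*(-5) + d(-7) = 14*(-5) + (162 + (-7)³ - 39*(-7) - 4*(-7)²)/(1 - 7) = -70 + (162 - 343 + 273 - 4*49)/(-6) = -70 - (162 - 343 + 273 - 196)/6 = -70 - ⅙*(-104) = -70 + 52/3 = -158/3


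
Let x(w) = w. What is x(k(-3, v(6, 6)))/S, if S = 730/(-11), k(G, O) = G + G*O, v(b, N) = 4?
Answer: 33/146 ≈ 0.22603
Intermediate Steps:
S = -730/11 (S = 730*(-1/11) = -730/11 ≈ -66.364)
x(k(-3, v(6, 6)))/S = (-3*(1 + 4))/(-730/11) = -3*5*(-11/730) = -15*(-11/730) = 33/146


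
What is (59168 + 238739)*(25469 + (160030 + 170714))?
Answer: 106118346191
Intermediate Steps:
(59168 + 238739)*(25469 + (160030 + 170714)) = 297907*(25469 + 330744) = 297907*356213 = 106118346191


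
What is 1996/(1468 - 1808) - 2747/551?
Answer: -508444/46835 ≈ -10.856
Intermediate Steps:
1996/(1468 - 1808) - 2747/551 = 1996/(-340) - 2747*1/551 = 1996*(-1/340) - 2747/551 = -499/85 - 2747/551 = -508444/46835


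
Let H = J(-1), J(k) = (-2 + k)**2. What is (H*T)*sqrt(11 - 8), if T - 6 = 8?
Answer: 126*sqrt(3) ≈ 218.24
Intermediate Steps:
T = 14 (T = 6 + 8 = 14)
H = 9 (H = (-2 - 1)**2 = (-3)**2 = 9)
(H*T)*sqrt(11 - 8) = (9*14)*sqrt(11 - 8) = 126*sqrt(3)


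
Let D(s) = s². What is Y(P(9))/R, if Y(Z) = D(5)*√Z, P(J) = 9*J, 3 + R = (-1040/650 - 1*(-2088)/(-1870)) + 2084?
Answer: 42075/388639 ≈ 0.10826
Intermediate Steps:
R = 388639/187 (R = -3 + ((-1040/650 - 1*(-2088)/(-1870)) + 2084) = -3 + ((-1040*1/650 + 2088*(-1/1870)) + 2084) = -3 + ((-8/5 - 1044/935) + 2084) = -3 + (-508/187 + 2084) = -3 + 389200/187 = 388639/187 ≈ 2078.3)
Y(Z) = 25*√Z (Y(Z) = 5²*√Z = 25*√Z)
Y(P(9))/R = (25*√(9*9))/(388639/187) = (25*√81)*(187/388639) = (25*9)*(187/388639) = 225*(187/388639) = 42075/388639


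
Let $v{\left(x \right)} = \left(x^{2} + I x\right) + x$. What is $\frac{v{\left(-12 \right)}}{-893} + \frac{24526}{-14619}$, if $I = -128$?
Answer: $- \frac{46286210}{13054767} \approx -3.5455$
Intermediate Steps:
$v{\left(x \right)} = x^{2} - 127 x$ ($v{\left(x \right)} = \left(x^{2} - 128 x\right) + x = x^{2} - 127 x$)
$\frac{v{\left(-12 \right)}}{-893} + \frac{24526}{-14619} = \frac{\left(-12\right) \left(-127 - 12\right)}{-893} + \frac{24526}{-14619} = \left(-12\right) \left(-139\right) \left(- \frac{1}{893}\right) + 24526 \left(- \frac{1}{14619}\right) = 1668 \left(- \frac{1}{893}\right) - \frac{24526}{14619} = - \frac{1668}{893} - \frac{24526}{14619} = - \frac{46286210}{13054767}$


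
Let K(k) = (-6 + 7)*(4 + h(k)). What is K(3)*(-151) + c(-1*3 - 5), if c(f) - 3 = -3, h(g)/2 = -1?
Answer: -302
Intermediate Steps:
h(g) = -2 (h(g) = 2*(-1) = -2)
c(f) = 0 (c(f) = 3 - 3 = 0)
K(k) = 2 (K(k) = (-6 + 7)*(4 - 2) = 1*2 = 2)
K(3)*(-151) + c(-1*3 - 5) = 2*(-151) + 0 = -302 + 0 = -302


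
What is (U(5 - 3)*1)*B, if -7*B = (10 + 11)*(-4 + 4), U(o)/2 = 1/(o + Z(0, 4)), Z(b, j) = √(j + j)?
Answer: 0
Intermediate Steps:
Z(b, j) = √2*√j (Z(b, j) = √(2*j) = √2*√j)
U(o) = 2/(o + 2*√2) (U(o) = 2/(o + √2*√4) = 2/(o + √2*2) = 2/(o + 2*√2))
B = 0 (B = -(10 + 11)*(-4 + 4)/7 = -3*0 = -⅐*0 = 0)
(U(5 - 3)*1)*B = ((2/((5 - 3) + 2*√2))*1)*0 = ((2/(2 + 2*√2))*1)*0 = (2/(2 + 2*√2))*0 = 0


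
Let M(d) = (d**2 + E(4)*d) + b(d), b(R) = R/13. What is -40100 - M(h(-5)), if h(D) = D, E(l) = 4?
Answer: -521360/13 ≈ -40105.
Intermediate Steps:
b(R) = R/13 (b(R) = R*(1/13) = R/13)
M(d) = d**2 + 53*d/13 (M(d) = (d**2 + 4*d) + d/13 = d**2 + 53*d/13)
-40100 - M(h(-5)) = -40100 - (-5)*(53 + 13*(-5))/13 = -40100 - (-5)*(53 - 65)/13 = -40100 - (-5)*(-12)/13 = -40100 - 1*60/13 = -40100 - 60/13 = -521360/13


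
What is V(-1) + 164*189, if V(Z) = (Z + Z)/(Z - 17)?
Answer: 278965/9 ≈ 30996.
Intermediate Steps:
V(Z) = 2*Z/(-17 + Z) (V(Z) = (2*Z)/(-17 + Z) = 2*Z/(-17 + Z))
V(-1) + 164*189 = 2*(-1)/(-17 - 1) + 164*189 = 2*(-1)/(-18) + 30996 = 2*(-1)*(-1/18) + 30996 = ⅑ + 30996 = 278965/9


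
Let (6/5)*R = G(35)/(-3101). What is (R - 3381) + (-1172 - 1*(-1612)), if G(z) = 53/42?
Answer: -2298250597/781452 ≈ -2941.0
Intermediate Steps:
G(z) = 53/42 (G(z) = 53*(1/42) = 53/42)
R = -265/781452 (R = 5*((53/42)/(-3101))/6 = 5*((53/42)*(-1/3101))/6 = (5/6)*(-53/130242) = -265/781452 ≈ -0.00033911)
(R - 3381) + (-1172 - 1*(-1612)) = (-265/781452 - 3381) + (-1172 - 1*(-1612)) = -2642089477/781452 + (-1172 + 1612) = -2642089477/781452 + 440 = -2298250597/781452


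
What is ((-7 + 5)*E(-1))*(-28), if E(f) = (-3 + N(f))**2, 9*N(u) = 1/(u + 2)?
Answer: 37856/81 ≈ 467.36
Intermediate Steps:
N(u) = 1/(9*(2 + u)) (N(u) = 1/(9*(u + 2)) = 1/(9*(2 + u)))
E(f) = (-3 + 1/(9*(2 + f)))**2
((-7 + 5)*E(-1))*(-28) = ((-7 + 5)*((53 + 27*(-1))**2/(81*(2 - 1)**2)))*(-28) = -2*(53 - 27)**2/(81*1**2)*(-28) = -2*26**2/81*(-28) = -2*676/81*(-28) = -1352/81*(-28) = 37856/81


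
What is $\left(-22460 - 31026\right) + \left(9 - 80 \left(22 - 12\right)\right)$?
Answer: $-54277$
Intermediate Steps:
$\left(-22460 - 31026\right) + \left(9 - 80 \left(22 - 12\right)\right) = -53486 + \left(9 - 800\right) = -53486 - 791 = -54277$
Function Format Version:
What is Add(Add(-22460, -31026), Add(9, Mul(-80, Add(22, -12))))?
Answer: -54277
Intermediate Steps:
Add(Add(-22460, -31026), Add(9, Mul(-80, Add(22, -12)))) = Add(-53486, Add(9, Mul(-80, 10))) = Add(-53486, Add(9, -800)) = Add(-53486, -791) = -54277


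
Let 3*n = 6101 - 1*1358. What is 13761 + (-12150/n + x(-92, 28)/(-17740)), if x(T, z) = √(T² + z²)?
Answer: 7247997/527 - 17*√2/4435 ≈ 13753.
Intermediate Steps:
n = 1581 (n = (6101 - 1*1358)/3 = (6101 - 1358)/3 = (⅓)*4743 = 1581)
13761 + (-12150/n + x(-92, 28)/(-17740)) = 13761 + (-12150/1581 + √((-92)² + 28²)/(-17740)) = 13761 + (-12150*1/1581 + √(8464 + 784)*(-1/17740)) = 13761 + (-4050/527 + √9248*(-1/17740)) = 13761 + (-4050/527 + (68*√2)*(-1/17740)) = 13761 + (-4050/527 - 17*√2/4435) = 7247997/527 - 17*√2/4435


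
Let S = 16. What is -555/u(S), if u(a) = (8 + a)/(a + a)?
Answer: -740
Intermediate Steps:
u(a) = (8 + a)/(2*a) (u(a) = (8 + a)/((2*a)) = (8 + a)*(1/(2*a)) = (8 + a)/(2*a))
-555/u(S) = -555*32/(8 + 16) = -555/((1/2)*(1/16)*24) = -555/3/4 = -555*4/3 = -740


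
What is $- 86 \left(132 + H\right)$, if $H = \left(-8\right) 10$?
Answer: $-4472$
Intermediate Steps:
$H = -80$
$- 86 \left(132 + H\right) = - 86 \left(132 - 80\right) = \left(-86\right) 52 = -4472$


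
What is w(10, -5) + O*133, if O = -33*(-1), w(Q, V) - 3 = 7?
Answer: 4399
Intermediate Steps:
w(Q, V) = 10 (w(Q, V) = 3 + 7 = 10)
O = 33
w(10, -5) + O*133 = 10 + 33*133 = 10 + 4389 = 4399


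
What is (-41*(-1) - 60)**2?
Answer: 361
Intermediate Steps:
(-41*(-1) - 60)**2 = (41 - 60)**2 = (-19)**2 = 361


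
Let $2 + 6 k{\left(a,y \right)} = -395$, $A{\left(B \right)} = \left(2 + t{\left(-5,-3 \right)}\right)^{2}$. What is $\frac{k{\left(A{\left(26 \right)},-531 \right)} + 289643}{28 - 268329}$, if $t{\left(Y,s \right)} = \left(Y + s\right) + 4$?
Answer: $- \frac{157951}{146346} \approx -1.0793$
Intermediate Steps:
$t{\left(Y,s \right)} = 4 + Y + s$
$A{\left(B \right)} = 4$ ($A{\left(B \right)} = \left(2 - 4\right)^{2} = \left(-2\right)^{2} = 4$)
$k{\left(a,y \right)} = - \frac{397}{6}$ ($k{\left(a,y \right)} = - \frac{1}{3} + \frac{1}{6} \left(-395\right) = - \frac{1}{3} - \frac{395}{6} = - \frac{397}{6}$)
$\frac{k{\left(A{\left(26 \right)},-531 \right)} + 289643}{28 - 268329} = \frac{- \frac{397}{6} + 289643}{28 - 268329} = \frac{1737461}{6 \left(-268301\right)} = \frac{1737461}{6} \left(- \frac{1}{268301}\right) = - \frac{157951}{146346}$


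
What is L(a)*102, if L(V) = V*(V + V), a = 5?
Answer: 5100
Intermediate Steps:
L(V) = 2*V² (L(V) = V*(2*V) = 2*V²)
L(a)*102 = (2*5²)*102 = (2*25)*102 = 50*102 = 5100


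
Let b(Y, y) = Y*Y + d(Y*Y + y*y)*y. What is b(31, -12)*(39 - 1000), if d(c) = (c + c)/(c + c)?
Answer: -911989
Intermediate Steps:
d(c) = 1 (d(c) = (2*c)/((2*c)) = (2*c)*(1/(2*c)) = 1)
b(Y, y) = y + Y² (b(Y, y) = Y*Y + 1*y = Y² + y = y + Y²)
b(31, -12)*(39 - 1000) = (-12 + 31²)*(39 - 1000) = (-12 + 961)*(-961) = 949*(-961) = -911989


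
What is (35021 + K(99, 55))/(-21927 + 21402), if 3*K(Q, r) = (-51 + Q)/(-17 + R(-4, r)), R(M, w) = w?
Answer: -665407/9975 ≈ -66.708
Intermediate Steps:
K(Q, r) = (-51 + Q)/(3*(-17 + r)) (K(Q, r) = ((-51 + Q)/(-17 + r))/3 = (-51 + Q)/(3*(-17 + r)))
(35021 + K(99, 55))/(-21927 + 21402) = (35021 + (-51 + 99)/(3*(-17 + 55)))/(-21927 + 21402) = (35021 + (⅓)*48/38)/(-525) = (35021 + (⅓)*(1/38)*48)*(-1/525) = (35021 + 8/19)*(-1/525) = (665407/19)*(-1/525) = -665407/9975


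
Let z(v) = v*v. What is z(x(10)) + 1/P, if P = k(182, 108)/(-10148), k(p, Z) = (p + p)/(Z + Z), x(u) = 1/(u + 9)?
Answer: -197825021/32851 ≈ -6021.9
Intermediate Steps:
x(u) = 1/(9 + u)
k(p, Z) = p/Z (k(p, Z) = (2*p)/((2*Z)) = (2*p)*(1/(2*Z)) = p/Z)
z(v) = v**2
P = -91/547992 (P = (182/108)/(-10148) = (182*(1/108))*(-1/10148) = (91/54)*(-1/10148) = -91/547992 ≈ -0.00016606)
z(x(10)) + 1/P = (1/(9 + 10))**2 + 1/(-91/547992) = (1/19)**2 - 547992/91 = 1/361 - 547992/91 = -197825021/32851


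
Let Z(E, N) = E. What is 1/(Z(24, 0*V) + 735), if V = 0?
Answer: 1/759 ≈ 0.0013175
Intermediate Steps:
1/(Z(24, 0*V) + 735) = 1/(24 + 735) = 1/759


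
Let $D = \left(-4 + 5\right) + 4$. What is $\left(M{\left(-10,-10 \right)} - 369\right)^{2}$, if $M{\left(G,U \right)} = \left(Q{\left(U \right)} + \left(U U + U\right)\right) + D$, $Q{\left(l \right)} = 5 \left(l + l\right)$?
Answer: $139876$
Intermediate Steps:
$Q{\left(l \right)} = 10 l$ ($Q{\left(l \right)} = 5 \cdot 2 l = 10 l$)
$D = 5$ ($D = 1 + 4 = 5$)
$M{\left(G,U \right)} = 5 + U^{2} + 11 U$ ($M{\left(G,U \right)} = \left(10 U + \left(U U + U\right)\right) + 5 = \left(10 U + \left(U^{2} + U\right)\right) + 5 = \left(10 U + \left(U + U^{2}\right)\right) + 5 = \left(U^{2} + 11 U\right) + 5 = 5 + U^{2} + 11 U$)
$\left(M{\left(-10,-10 \right)} - 369\right)^{2} = \left(\left(5 + \left(-10\right)^{2} + 11 \left(-10\right)\right) - 369\right)^{2} = \left(\left(5 + 100 - 110\right) - 369\right)^{2} = \left(-5 - 369\right)^{2} = \left(-374\right)^{2} = 139876$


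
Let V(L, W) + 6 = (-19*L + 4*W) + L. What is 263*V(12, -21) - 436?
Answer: -80914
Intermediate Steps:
V(L, W) = -6 - 18*L + 4*W (V(L, W) = -6 + ((-19*L + 4*W) + L) = -6 + (-18*L + 4*W) = -6 - 18*L + 4*W)
263*V(12, -21) - 436 = 263*(-6 - 18*12 + 4*(-21)) - 436 = 263*(-6 - 216 - 84) - 436 = 263*(-306) - 436 = -80478 - 436 = -80914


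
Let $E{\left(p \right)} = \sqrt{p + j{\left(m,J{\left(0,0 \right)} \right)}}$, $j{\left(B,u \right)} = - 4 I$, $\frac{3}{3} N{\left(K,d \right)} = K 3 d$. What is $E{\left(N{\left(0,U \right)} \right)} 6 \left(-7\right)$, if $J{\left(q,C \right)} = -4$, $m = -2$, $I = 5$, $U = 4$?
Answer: $- 84 i \sqrt{5} \approx - 187.83 i$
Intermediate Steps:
$N{\left(K,d \right)} = 3 K d$ ($N{\left(K,d \right)} = K 3 d = 3 K d$)
$j{\left(B,u \right)} = -20$ ($j{\left(B,u \right)} = \left(-4\right) 5 = -20$)
$E{\left(p \right)} = \sqrt{-20 + p}$ ($E{\left(p \right)} = \sqrt{p - 20} = \sqrt{-20 + p}$)
$E{\left(N{\left(0,U \right)} \right)} 6 \left(-7\right) = \sqrt{-20 + 3 \cdot 0 \cdot 4} \cdot 6 \left(-7\right) = \sqrt{-20 + 0} \cdot 6 \left(-7\right) = \sqrt{-20} \cdot 6 \left(-7\right) = 2 i \sqrt{5} \cdot 6 \left(-7\right) = 12 i \sqrt{5} \left(-7\right) = - 84 i \sqrt{5}$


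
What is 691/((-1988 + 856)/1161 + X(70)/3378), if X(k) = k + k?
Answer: -451667313/610226 ≈ -740.16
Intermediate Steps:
X(k) = 2*k
691/((-1988 + 856)/1161 + X(70)/3378) = 691/((-1988 + 856)/1161 + (2*70)/3378) = 691/(-1132*1/1161 + 140*(1/3378)) = 691/(-1132/1161 + 70/1689) = 691/(-610226/653643) = 691*(-653643/610226) = -451667313/610226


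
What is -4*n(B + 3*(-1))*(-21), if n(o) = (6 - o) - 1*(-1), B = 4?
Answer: 504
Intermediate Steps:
n(o) = 7 - o (n(o) = (6 - o) + 1 = 7 - o)
-4*n(B + 3*(-1))*(-21) = -4*(7 - (4 + 3*(-1)))*(-21) = -4*(7 - (4 - 3))*(-21) = -4*(7 - 1*1)*(-21) = -4*(7 - 1)*(-21) = -4*6*(-21) = -24*(-21) = 504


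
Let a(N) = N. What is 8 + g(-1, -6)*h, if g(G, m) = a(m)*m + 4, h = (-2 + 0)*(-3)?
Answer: 248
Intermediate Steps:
h = 6 (h = -2*(-3) = 6)
g(G, m) = 4 + m² (g(G, m) = m*m + 4 = m² + 4 = 4 + m²)
8 + g(-1, -6)*h = 8 + (4 + (-6)²)*6 = 8 + (4 + 36)*6 = 8 + 40*6 = 8 + 240 = 248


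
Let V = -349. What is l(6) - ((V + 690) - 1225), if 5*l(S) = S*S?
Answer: 4456/5 ≈ 891.20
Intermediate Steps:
l(S) = S**2/5 (l(S) = (S*S)/5 = S**2/5)
l(6) - ((V + 690) - 1225) = (1/5)*6**2 - ((-349 + 690) - 1225) = (1/5)*36 - (341 - 1225) = 36/5 - 1*(-884) = 36/5 + 884 = 4456/5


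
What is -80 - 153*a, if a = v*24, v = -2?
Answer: 7264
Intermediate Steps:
a = -48 (a = -2*24 = -48)
-80 - 153*a = -80 - 153*(-48) = -80 + 7344 = 7264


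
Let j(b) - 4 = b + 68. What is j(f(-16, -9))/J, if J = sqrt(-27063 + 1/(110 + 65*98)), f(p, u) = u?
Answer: -2268*I*sqrt(876841195)/175368239 ≈ -0.38296*I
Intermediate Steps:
j(b) = 72 + b (j(b) = 4 + (b + 68) = 4 + (68 + b) = 72 + b)
J = I*sqrt(876841195)/180 (J = sqrt(-27063 + 1/(110 + 6370)) = sqrt(-27063 + 1/6480) = sqrt(-175368239/6480) = I*sqrt(876841195)/180 ≈ 164.51*I)
j(f(-16, -9))/J = (72 - 9)/((I*sqrt(876841195)/180)) = 63*(-36*I*sqrt(876841195)/175368239) = -2268*I*sqrt(876841195)/175368239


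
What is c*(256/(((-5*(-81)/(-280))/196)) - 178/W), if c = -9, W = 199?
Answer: 559175762/1791 ≈ 3.1221e+5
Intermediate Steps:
c*(256/(((-5*(-81)/(-280))/196)) - 178/W) = -9*(256/(((-5*(-81)/(-280))/196)) - 178/199) = -9*(256/(((405*(-1/280))*(1/196))) - 178*1/199) = -9*(256/((-81/56*1/196)) - 178/199) = -9*(256/(-81/10976) - 178/199) = -9*(256*(-10976/81) - 178/199) = -9*(-2809856/81 - 178/199) = -9*(-559175762/16119) = 559175762/1791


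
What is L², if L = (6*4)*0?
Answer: 0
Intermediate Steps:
L = 0 (L = 24*0 = 0)
L² = 0² = 0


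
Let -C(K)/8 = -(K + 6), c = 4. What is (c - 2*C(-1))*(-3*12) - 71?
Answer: 2665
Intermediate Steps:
C(K) = 48 + 8*K (C(K) = -(-8)*(K + 6) = -(-8)*(6 + K) = -8*(-6 - K) = 48 + 8*K)
(c - 2*C(-1))*(-3*12) - 71 = (4 - 2*(48 + 8*(-1)))*(-3*12) - 71 = (4 - 2*(48 - 8))*(-36) - 71 = (4 - 2*40)*(-36) - 71 = (4 - 80)*(-36) - 71 = -76*(-36) - 71 = 2736 - 71 = 2665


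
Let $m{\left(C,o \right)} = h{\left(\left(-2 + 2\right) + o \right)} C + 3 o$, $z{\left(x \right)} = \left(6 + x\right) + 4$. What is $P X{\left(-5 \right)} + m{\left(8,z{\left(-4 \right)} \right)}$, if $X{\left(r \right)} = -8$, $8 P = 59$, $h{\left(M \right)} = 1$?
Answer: $-33$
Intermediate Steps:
$z{\left(x \right)} = 10 + x$
$m{\left(C,o \right)} = C + 3 o$ ($m{\left(C,o \right)} = 1 C + 3 o = C + 3 o$)
$P = \frac{59}{8}$ ($P = \frac{1}{8} \cdot 59 = \frac{59}{8} \approx 7.375$)
$P X{\left(-5 \right)} + m{\left(8,z{\left(-4 \right)} \right)} = \frac{59}{8} \left(-8\right) + \left(8 + 3 \left(10 - 4\right)\right) = -59 + \left(8 + 3 \cdot 6\right) = -59 + \left(8 + 18\right) = -59 + 26 = -33$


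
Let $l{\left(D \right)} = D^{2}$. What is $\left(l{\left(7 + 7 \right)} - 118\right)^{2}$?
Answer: $6084$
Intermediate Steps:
$\left(l{\left(7 + 7 \right)} - 118\right)^{2} = \left(\left(7 + 7\right)^{2} - 118\right)^{2} = \left(14^{2} - 118\right)^{2} = \left(196 - 118\right)^{2} = 78^{2} = 6084$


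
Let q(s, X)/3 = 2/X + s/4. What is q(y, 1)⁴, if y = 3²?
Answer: 6765201/256 ≈ 26427.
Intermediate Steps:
y = 9
q(s, X) = 6/X + 3*s/4 (q(s, X) = 3*(2/X + s/4) = 6/X + 3*s/4)
q(y, 1)⁴ = (6/1 + (¾)*9)⁴ = (6*1 + 27/4)⁴ = (6 + 27/4)⁴ = (51/4)⁴ = 6765201/256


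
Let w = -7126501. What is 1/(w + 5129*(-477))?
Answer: -1/9573034 ≈ -1.0446e-7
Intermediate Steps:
1/(w + 5129*(-477)) = 1/(-7126501 + 5129*(-477)) = 1/(-7126501 - 2446533) = 1/(-9573034) = -1/9573034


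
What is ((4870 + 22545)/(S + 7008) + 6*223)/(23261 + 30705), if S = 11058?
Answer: 24199723/974949756 ≈ 0.024822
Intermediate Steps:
((4870 + 22545)/(S + 7008) + 6*223)/(23261 + 30705) = ((4870 + 22545)/(11058 + 7008) + 6*223)/(23261 + 30705) = (27415/18066 + 1338)/53966 = (27415*(1/18066) + 1338)*(1/53966) = (27415/18066 + 1338)*(1/53966) = (24199723/18066)*(1/53966) = 24199723/974949756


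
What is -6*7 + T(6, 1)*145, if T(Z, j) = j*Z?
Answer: 828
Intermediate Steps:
T(Z, j) = Z*j
-6*7 + T(6, 1)*145 = -6*7 + (6*1)*145 = -42 + 6*145 = -42 + 870 = 828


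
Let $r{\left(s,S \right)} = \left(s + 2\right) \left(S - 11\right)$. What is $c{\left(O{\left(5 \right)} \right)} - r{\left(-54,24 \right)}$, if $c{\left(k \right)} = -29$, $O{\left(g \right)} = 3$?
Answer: $647$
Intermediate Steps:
$r{\left(s,S \right)} = \left(-11 + S\right) \left(2 + s\right)$ ($r{\left(s,S \right)} = \left(2 + s\right) \left(-11 + S\right) = \left(-11 + S\right) \left(2 + s\right)$)
$c{\left(O{\left(5 \right)} \right)} - r{\left(-54,24 \right)} = -29 - \left(-22 - -594 + 2 \cdot 24 + 24 \left(-54\right)\right) = -29 - \left(-22 + 594 + 48 - 1296\right) = -29 - -676 = -29 + 676 = 647$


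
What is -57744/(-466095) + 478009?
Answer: 74265887533/155365 ≈ 4.7801e+5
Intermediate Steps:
-57744/(-466095) + 478009 = -57744*(-1/466095) + 478009 = 19248/155365 + 478009 = 74265887533/155365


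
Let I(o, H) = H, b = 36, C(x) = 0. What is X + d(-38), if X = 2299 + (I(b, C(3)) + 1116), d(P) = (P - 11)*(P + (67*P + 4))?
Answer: 129835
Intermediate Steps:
d(P) = (-11 + P)*(4 + 68*P) (d(P) = (-11 + P)*(P + (4 + 67*P)) = (-11 + P)*(4 + 68*P))
X = 3415 (X = 2299 + (0 + 1116) = 2299 + 1116 = 3415)
X + d(-38) = 3415 + (-44 - 744*(-38) + 68*(-38)²) = 3415 + (-44 + 28272 + 68*1444) = 3415 + (-44 + 28272 + 98192) = 3415 + 126420 = 129835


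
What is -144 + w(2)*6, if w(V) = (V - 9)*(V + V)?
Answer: -312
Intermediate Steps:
w(V) = 2*V*(-9 + V) (w(V) = (-9 + V)*(2*V) = 2*V*(-9 + V))
-144 + w(2)*6 = -144 + (2*2*(-9 + 2))*6 = -144 + (2*2*(-7))*6 = -144 - 28*6 = -144 - 168 = -312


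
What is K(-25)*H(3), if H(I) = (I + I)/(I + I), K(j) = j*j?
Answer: 625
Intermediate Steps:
K(j) = j**2
H(I) = 1 (H(I) = (2*I)/((2*I)) = (2*I)*(1/(2*I)) = 1)
K(-25)*H(3) = (-25)**2*1 = 625*1 = 625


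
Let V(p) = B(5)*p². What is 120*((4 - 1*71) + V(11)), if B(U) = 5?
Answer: 64560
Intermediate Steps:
V(p) = 5*p²
120*((4 - 1*71) + V(11)) = 120*((4 - 1*71) + 5*11²) = 120*((4 - 71) + 5*121) = 120*(-67 + 605) = 120*538 = 64560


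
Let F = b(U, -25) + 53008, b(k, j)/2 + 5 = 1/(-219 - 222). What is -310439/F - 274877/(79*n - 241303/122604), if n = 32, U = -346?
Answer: -830063406821852919/7238381930934644 ≈ -114.68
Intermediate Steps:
b(k, j) = -4412/441 (b(k, j) = -10 + 2/(-219 - 222) = -10 + 2/(-441) = -10 + 2*(-1/441) = -10 - 2/441 = -4412/441)
F = 23372116/441 (F = -4412/441 + 53008 = 23372116/441 ≈ 52998.)
-310439/F - 274877/(79*n - 241303/122604) = -310439/23372116/441 - 274877/(79*32 - 241303/122604) = -310439*441/23372116 - 274877/(2528 - 241303/122604) = -136903599/23372116 - 274877/(2528 - 1*241303/122604) = -136903599/23372116 - 274877/(2528 - 241303/122604) = -136903599/23372116 - 274877/309701609/122604 = -136903599/23372116 - 274877*122604/309701609 = -136903599/23372116 - 33701019708/309701609 = -830063406821852919/7238381930934644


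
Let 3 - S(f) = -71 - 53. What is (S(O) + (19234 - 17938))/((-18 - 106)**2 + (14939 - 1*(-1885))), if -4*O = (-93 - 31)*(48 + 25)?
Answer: 1423/32200 ≈ 0.044193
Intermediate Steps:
O = 2263 (O = -(-93 - 31)*(48 + 25)/4 = -(-31)*73 = -1/4*(-9052) = 2263)
S(f) = 127 (S(f) = 3 - (-71 - 53) = 3 - 1*(-124) = 3 + 124 = 127)
(S(O) + (19234 - 17938))/((-18 - 106)**2 + (14939 - 1*(-1885))) = (127 + (19234 - 17938))/((-18 - 106)**2 + (14939 - 1*(-1885))) = (127 + 1296)/((-124)**2 + (14939 + 1885)) = 1423/(15376 + 16824) = 1423/32200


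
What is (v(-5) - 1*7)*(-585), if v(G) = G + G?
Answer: 9945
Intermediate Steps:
v(G) = 2*G
(v(-5) - 1*7)*(-585) = (2*(-5) - 1*7)*(-585) = (-10 - 7)*(-585) = -17*(-585) = 9945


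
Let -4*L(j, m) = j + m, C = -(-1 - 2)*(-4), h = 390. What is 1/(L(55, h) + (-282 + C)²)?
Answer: 4/345299 ≈ 1.1584e-5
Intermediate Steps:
C = -12 (C = -1*(-3)*(-4) = 3*(-4) = -12)
L(j, m) = -j/4 - m/4 (L(j, m) = -(j + m)/4 = -j/4 - m/4)
1/(L(55, h) + (-282 + C)²) = 1/((-¼*55 - ¼*390) + (-282 - 12)²) = 1/((-55/4 - 195/2) + (-294)²) = 1/(-445/4 + 86436) = 1/(345299/4) = 4/345299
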